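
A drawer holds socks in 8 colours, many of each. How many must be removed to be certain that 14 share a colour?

You could draw 13 of every colour without reaching 14 of any — 104 in all.
One more forces 14 of some colour, so 104 + 1 = 105.

105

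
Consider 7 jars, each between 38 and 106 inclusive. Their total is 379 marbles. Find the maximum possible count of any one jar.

Maximizing one value means minimizing the remaining 6.
The other 6 contribute at least 6 × 38 = 228, leaving at most 379 − 228 = 151.
But each jar is capped at 106, so the maximum is 106.
Achievable: one at 106 and the other 6 totalling 273, which fits since 6 × 38 ≤ 273 ≤ 6 × 106.

106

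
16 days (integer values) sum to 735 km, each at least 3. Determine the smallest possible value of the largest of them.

If every one of the 16 were at most 45, the total would be at most 16 × 45 = 720 < 735.
Achievable: 15 of them at 46 and 1 at 45 total 735.

46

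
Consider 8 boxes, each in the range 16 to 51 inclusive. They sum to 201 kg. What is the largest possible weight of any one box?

Maximizing one value means minimizing the remaining 7.
The other 7 contribute at least 7 × 16 = 112, leaving at most 201 − 112 = 89.
But each box is capped at 51, so the maximum is 51.
Achievable: one at 51 and the other 7 totalling 150, which fits since 7 × 16 ≤ 150 ≤ 7 × 51.

51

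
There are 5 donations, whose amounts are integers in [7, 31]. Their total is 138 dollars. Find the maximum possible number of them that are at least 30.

4

With k values at 30 or above and the rest at least 7, the sum is at least 35 + 23k.
Since the sum is 138, we need 23k ≤ 103, i.e. k ≤ 4.
k = 4 is achieved by 4 values at 30 and 1 at 7, total 127; add 11 to one value (staying below 30) to reach 138.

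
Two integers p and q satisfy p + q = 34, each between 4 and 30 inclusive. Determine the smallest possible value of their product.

120

For a fixed sum, pq is smallest when p and q are as far apart as possible.
The extreme feasible split is p = 4, q = 30, giving pq = 120.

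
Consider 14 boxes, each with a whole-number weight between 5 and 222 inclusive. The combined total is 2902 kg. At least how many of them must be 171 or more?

If only k of them are at least 171, the other 14 − k are at most 170, so the total is at most k·222 + (14 − k)·170.
This must reach 2902, so k·222 + (14 − k)·170 ≥ 2902, giving k ≥ 11.
Exactly 11 works: 11 values at 222 and 3 at 170 total 2952; lower one of the high values by 50 (still ≥ 171) to hit 2902.

11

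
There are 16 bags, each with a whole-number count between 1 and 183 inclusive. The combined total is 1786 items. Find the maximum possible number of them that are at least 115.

15

With k values at 115 or above and the rest at least 1, the sum is at least 16 + 114k.
Since the sum is 1786, we need 114k ≤ 1770, i.e. k ≤ 15.
k = 15 is achieved by 15 values at 115 and 1 at 1, total 1726; add 60 to one value (staying below 115) to reach 1786.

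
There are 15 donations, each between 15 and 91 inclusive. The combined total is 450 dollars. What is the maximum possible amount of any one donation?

91

Maximizing one value means minimizing the remaining 14.
The other 14 contribute at least 14 × 15 = 210, leaving at most 450 − 210 = 240.
But each donation is capped at 91, so the maximum is 91.
Achievable: one at 91 and the other 14 totalling 359, which fits since 14 × 15 ≤ 359 ≤ 14 × 91.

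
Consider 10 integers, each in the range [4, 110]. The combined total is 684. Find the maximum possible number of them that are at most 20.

Each value at 20 or below falls at least 110 − 20 = 90 short of the ceiling 110.
The ceiling total is 10 × 110 = 1100, and we need 684, so at most ⌊(1100 − 684)/90⌋ = 4 can be that low.
k = 4 is achieved by 4 values at 20 and 6 at 110, total 740; lower one of the 110's by 56 (still > 20) to reach 684.

4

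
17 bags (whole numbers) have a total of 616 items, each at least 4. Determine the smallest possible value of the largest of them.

37

Some value must be at least ⌈616/17⌉ = 37, since 17 × 36 = 612 < 616.
Equality holds with 4 values of 37 and 13 values of 36.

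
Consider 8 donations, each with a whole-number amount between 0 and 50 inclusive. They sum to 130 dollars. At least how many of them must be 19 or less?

Let j be the number exceeding 19. Then the total is ≥ 20·j + 0·(8 − j) = 0 + 20j.
So 20j ≤ 130 and j ≤ 6; hence at least 8 − 6 = 2 are ≤ 19.
Exactly 2 works: 2 values at 0 and 6 at 20 total 120; raise one of the low values by 10 (still ≤ 19) to hit 130.

2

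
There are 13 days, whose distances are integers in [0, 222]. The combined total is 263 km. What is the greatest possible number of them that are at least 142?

If k of the values are ≥ 142, the total is ≥ 142k + 0(13 − k).
Setting 142k + 0(13 − k) ≤ 263 gives 142k ≤ 263, so k ≤ 1.
k = 1 is achieved by 1 value at 142 and 12 at 0, total 142; add 121 to one value (staying below 142) to reach 263.

1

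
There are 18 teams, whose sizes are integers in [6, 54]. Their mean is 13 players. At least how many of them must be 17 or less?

The total is 18 × 13 = 234.
Each value above 17 is at least 18, contributing at least 18 − 6 = 12 above the floor 6.
The sum exceeds the floor total 108 by 126, so at most ⌊126/12⌋ = 10 exceed 17, and at least 8 are ≤ 17.
Exactly 8 works: 8 values at 6 and 10 at 18 total 228; raise one of the low values by 6 (still ≤ 17) to hit 234.

8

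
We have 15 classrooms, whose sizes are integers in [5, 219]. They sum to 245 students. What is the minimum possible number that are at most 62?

Each value above 62 is at least 63, contributing at least 63 − 5 = 58 above the floor 5.
The sum exceeds the floor total 75 by 170, so at most ⌊170/58⌋ = 2 exceed 62, and at least 13 are ≤ 62.
Exactly 13 works: 13 values at 5 and 2 at 63 total 191; raise one of the low values by 54 (still ≤ 62) to hit 245.

13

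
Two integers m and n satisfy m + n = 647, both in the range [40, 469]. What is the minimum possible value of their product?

83482

Since m + n is fixed, pushing one of them to its bound minimizes the product.
At the endpoint m = 178, n = 647 − 178 = 469, so mn = 178 × 469 = 83482.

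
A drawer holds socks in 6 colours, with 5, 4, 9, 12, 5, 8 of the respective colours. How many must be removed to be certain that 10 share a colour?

In the worst case you take as many as possible of each colour without reaching 10: 5 + 4 + 9 + 9 + 5 + 8 = 40.
The next one must give 10 of some colour, so 40 + 1 = 41.

41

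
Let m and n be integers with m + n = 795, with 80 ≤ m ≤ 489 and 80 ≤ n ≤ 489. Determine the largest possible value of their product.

158006

With m + n fixed, mn peaks when the two are closest together.
Taking m = 397 and n = 398 (both in [80, 489]) gives mn = 158006.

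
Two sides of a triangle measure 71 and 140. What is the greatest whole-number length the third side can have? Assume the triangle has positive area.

210

The third side must be less than 71 + 140 = 211.
The largest integer below 211 is 210.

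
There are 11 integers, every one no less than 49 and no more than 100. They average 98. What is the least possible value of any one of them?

78

To make one integer as small as possible, make the other 10 as large as possible.
The total is 11 × 98 = 1078.
The other 10 contribute at most 10 × 100 = 1000, leaving at least 1078 − 1000 = 78.
Since 78 ≥ 49, this is achievable: one at 78 and 10 at 100.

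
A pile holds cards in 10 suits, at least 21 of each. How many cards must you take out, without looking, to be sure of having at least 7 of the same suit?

61

In the worst case you draw 6 of each of the 10 suits: 10 × 6 = 60.
One more forces 7 of some suit, so 60 + 1 = 61.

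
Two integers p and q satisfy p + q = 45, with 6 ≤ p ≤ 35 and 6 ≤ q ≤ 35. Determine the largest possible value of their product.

pq = p(45 − p) is maximized when p is as near 45/2 as the bounds allow.
Taking p = 22 and q = 23 (both in [6, 35]) gives pq = 506.

506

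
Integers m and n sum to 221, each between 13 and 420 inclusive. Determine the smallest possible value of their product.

For a fixed sum, mn is smallest when m and n are as far apart as possible.
The extreme feasible split is m = 13, n = 208, giving mn = 2704.

2704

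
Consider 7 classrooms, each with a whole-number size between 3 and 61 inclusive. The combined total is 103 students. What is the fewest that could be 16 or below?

2

Let j be the number exceeding 16. Then the total is ≥ 17·j + 3·(7 − j) = 21 + 14j.
So 14j ≤ 82 and j ≤ 5; hence at least 7 − 5 = 2 are ≤ 16.
Exactly 2 works: 2 values at 3 and 5 at 17 total 91; raise one of the low values by 12 (still ≤ 16) to hit 103.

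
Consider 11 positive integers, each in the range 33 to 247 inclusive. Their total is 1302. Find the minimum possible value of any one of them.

Minimizing one value means maximizing the remaining 10.
The other 10 can take up 10 × 247 = 2470 ≥ 1302 − 33, so one integer can sit at its floor of 33.
Achievable: one at 33 and the other 10 totalling 1269, which fits since 10 × 33 ≤ 1269 ≤ 10 × 247.

33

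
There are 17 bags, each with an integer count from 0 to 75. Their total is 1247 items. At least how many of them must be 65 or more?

15

Each value short of 65 is at most 64, costing at least 75 − 64 = 11 against the maximum total of 1275.
We can afford to lose at most 1275 − 1247 = 28, so at most ⌊28/11⌋ = 2 fall short, and at least 15 are ≥ 65.
Exactly 15 works: 15 values at 75 and 2 at 64 total 1253; lower one of the high values by 6 (still ≥ 65) to hit 1247.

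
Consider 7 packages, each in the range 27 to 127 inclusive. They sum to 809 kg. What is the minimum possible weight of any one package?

47

To make one package as small as possible, make the other 6 as large as possible.
The other 6 contribute at most 6 × 127 = 762, leaving at least 809 − 762 = 47.
Since 47 ≥ 27, this is achievable: one at 47 and 6 at 127.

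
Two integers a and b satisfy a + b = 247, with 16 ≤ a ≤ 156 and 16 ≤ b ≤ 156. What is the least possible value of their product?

Since a + b is fixed, pushing one of them to its bound minimizes the product.
At the endpoint a = 91, b = 247 − 91 = 156, so ab = 91 × 156 = 14196.

14196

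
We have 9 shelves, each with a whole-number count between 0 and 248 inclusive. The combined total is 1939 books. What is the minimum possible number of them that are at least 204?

3

Each value short of 204 is at most 203, costing at least 248 − 203 = 45 against the maximum total of 2232.
We can afford to lose at most 2232 − 1939 = 293, so at most ⌊293/45⌋ = 6 fall short, and at least 3 are ≥ 204.
Exactly 3 works: 3 values at 248 and 6 at 203 total 1962; lower one of the high values by 23 (still ≥ 204) to hit 1939.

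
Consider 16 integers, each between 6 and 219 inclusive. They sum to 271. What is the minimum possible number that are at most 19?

Let j be the number exceeding 19. Then the total is ≥ 20·j + 6·(16 − j) = 96 + 14j.
So 14j ≤ 175 and j ≤ 12; hence at least 16 − 12 = 4 are ≤ 19.
Exactly 4 works: 4 values at 6 and 12 at 20 total 264; raise one of the low values by 7 (still ≤ 19) to hit 271.

4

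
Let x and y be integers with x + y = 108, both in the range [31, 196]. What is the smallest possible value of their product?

2387

For a fixed sum, xy is smallest when x and y are as far apart as possible.
The extreme feasible split is x = 31, y = 77, giving xy = 2387.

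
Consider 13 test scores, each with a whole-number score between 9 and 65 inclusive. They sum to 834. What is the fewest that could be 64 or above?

8

Suppose at most 13 − j of them reach 64; then j values are ≤ 63 and the rest ≤ 65.
The total is then ≤ 63·j + 65·(13 − j) = 845 − 2j. For this to be ≥ 834 we need j ≤ 5, so at least 13 − 5 = 8 must reach 64.
Exactly 8 works: 8 values at 65 and 5 at 63 total 835; lower one of the high values by 1 (still ≥ 64) to hit 834.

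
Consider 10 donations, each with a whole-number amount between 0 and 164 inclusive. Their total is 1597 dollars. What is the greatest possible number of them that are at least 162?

9

With k values at 162 or above and the rest at least 0, the sum is at least 0 + 162k.
Since the sum is 1597, we need 162k ≤ 1597, i.e. k ≤ 9.
k = 9 is achieved by 9 values at 162 and 1 at 0, total 1458; add 139 to one value (staying below 162) to reach 1597.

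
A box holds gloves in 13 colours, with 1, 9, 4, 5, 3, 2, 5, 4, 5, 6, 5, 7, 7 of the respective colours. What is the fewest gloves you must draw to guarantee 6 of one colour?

In the worst case you take as many as possible of each colour without reaching 6: 1 + 5 + 4 + 5 + 3 + 2 + 5 + 4 + 5 + 5 + 5 + 5 + 5 = 54.
The next one must give 6 of some colour, so 54 + 1 = 55.

55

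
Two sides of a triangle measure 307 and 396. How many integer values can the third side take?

The triangle inequality gives |307 − 396| < c < 307 + 396, i.e. 89 < c < 703.
So c can be any integer from 90 to 702: 613 values.

613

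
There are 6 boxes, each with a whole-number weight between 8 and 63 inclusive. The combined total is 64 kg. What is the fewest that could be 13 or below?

If only k of them are at most 13, the other 6 − k are at least 14, so the total is at least (6 − k)·14 + k·8.
This is ≤ 64, so (6 − k)·14 + 8k ≤ 64, which gives k ≥ 4.
Exactly 4 works: 4 values at 8 and 2 at 14 total 60; raise one of the low values by 4 (still ≤ 13) to hit 64.

4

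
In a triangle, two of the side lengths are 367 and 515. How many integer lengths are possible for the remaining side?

733

The triangle inequality gives |367 − 515| < c < 367 + 515, i.e. 148 < c < 882.
So c can be any integer from 149 to 881: 733 values.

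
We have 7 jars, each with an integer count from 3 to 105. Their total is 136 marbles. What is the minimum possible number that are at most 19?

1

If only k of them are at most 19, the other 7 − k are at least 20, so the total is at least (7 − k)·20 + k·3.
This is ≤ 136, so (7 − k)·20 + 3k ≤ 136, which gives k ≥ 1.
Exactly 1 works: 1 value at 3 and 6 at 20 total 123; raise one of the low values by 13 (still ≤ 19) to hit 136.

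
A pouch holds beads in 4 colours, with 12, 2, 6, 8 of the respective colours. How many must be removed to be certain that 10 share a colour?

26

In the worst case you take as many as possible of each colour without reaching 10: 9 + 2 + 6 + 8 = 25.
The next one must give 10 of some colour, so 25 + 1 = 26.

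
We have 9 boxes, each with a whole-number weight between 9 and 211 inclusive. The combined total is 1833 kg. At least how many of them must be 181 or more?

7

If only k of them are at least 181, the other 9 − k are at most 180, so the total is at most k·211 + (9 − k)·180.
This must reach 1833, so k·211 + (9 − k)·180 ≥ 1833, giving k ≥ 7.
Exactly 7 works: 7 values at 211 and 2 at 180 total 1837; lower one of the high values by 4 (still ≥ 181) to hit 1833.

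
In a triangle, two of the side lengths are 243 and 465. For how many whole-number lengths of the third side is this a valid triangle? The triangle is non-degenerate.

485

The triangle inequality gives |243 − 465| < c < 243 + 465, i.e. 222 < c < 708.
So c can be any integer from 223 to 707: 485 values.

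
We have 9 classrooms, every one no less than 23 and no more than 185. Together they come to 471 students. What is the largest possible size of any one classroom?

Maximizing one value means minimizing the remaining 8.
The other 8 contribute at least 8 × 23 = 184, leaving at most 471 − 184 = 287.
But each classroom is capped at 185, so the maximum is 185.
Achievable: one at 185 and the other 8 totalling 286, which fits since 8 × 23 ≤ 286 ≤ 8 × 185.

185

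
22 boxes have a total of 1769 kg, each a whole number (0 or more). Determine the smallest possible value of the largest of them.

81

If every one of the 22 were at most 80, the total would be at most 22 × 80 = 1760 < 1769.
Achievable: 9 of them at 81 and 13 at 80 total 1769.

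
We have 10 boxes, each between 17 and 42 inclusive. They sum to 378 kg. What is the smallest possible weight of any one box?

Minimizing one value means maximizing the remaining 9.
The other 9 can take up 9 × 42 = 378 ≥ 378 − 17, so one box can sit at its floor of 17.
Achievable: one at 17 and the other 9 totalling 361, which fits since 9 × 17 ≤ 361 ≤ 9 × 42.

17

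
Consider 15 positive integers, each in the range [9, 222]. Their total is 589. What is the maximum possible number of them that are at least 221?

2

If k of the values are ≥ 221, the total is ≥ 221k + 9(15 − k).
Setting 221k + 9(15 − k) ≤ 589 gives 212k ≤ 454, so k ≤ 2.
k = 2 is achieved by 2 values at 221 and 13 at 9, total 559; add 30 to one value (staying below 221) to reach 589.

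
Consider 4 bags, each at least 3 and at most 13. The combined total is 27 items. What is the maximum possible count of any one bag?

To make one bag as large as possible, make the other 3 as small as possible.
The other 3 contribute at least 3 × 3 = 9, leaving at most 27 − 9 = 18.
But each bag is capped at 13, so the maximum is 13.
Achievable: one at 13 and the other 3 totalling 14, which fits since 3 × 3 ≤ 14 ≤ 3 × 13.

13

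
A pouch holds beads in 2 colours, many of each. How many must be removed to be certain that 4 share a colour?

In the worst case you draw 3 of each of the 2 colours: 2 × 3 = 6.
One more forces 4 of some colour, so 6 + 1 = 7.

7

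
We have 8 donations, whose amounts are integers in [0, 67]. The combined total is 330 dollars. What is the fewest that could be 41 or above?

1

Each value short of 41 is at most 40, costing at least 67 − 40 = 27 against the maximum total of 536.
We can afford to lose at most 536 − 330 = 206, so at most ⌊206/27⌋ = 7 fall short, and at least 1 are ≥ 41.
Exactly 1 works: 1 value at 67 and 7 at 40 total 347; lower one of the high values by 17 (still ≥ 41) to hit 330.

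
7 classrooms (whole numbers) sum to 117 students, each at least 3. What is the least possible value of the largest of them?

17

The average is 117/7 > 16, so not all 7 can be 16 or less; the largest is ≥ 17.
Taking 2 copies of 16 and 5 copies of 17 gives exactly 117, so 17 is attained.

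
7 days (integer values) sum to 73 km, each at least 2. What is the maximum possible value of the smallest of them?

If every one of the 7 were at least 11, the total would be at least 7 × 11 = 77 > 73.
Taking 4 copies of 10 and 3 copies of 11 gives exactly 73, so 10 is attained.

10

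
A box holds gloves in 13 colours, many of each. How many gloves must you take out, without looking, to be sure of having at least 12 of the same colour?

144

In the worst case you draw 11 of each of the 13 colours: 13 × 11 = 143.
One more forces 12 of some colour, so 143 + 1 = 144.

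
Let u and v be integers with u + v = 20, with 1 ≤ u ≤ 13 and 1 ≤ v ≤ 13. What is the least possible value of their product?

uv = u(20 − u) is concave in u, so over [7, 13] it is minimized at an endpoint.
At the endpoint u = 7, v = 20 − 7 = 13, so uv = 7 × 13 = 91.

91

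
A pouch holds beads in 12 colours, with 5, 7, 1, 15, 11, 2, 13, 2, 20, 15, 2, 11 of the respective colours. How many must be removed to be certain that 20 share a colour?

In the worst case you take as many as possible of each colour without reaching 20: 5 + 7 + 1 + 15 + 11 + 2 + 13 + 2 + 19 + 15 + 2 + 11 = 103.
The next one must give 20 of some colour, so 103 + 1 = 104.

104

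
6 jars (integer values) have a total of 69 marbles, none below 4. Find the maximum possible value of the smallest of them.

If every one of the 6 were at least 12, the total would be at least 6 × 12 = 72 > 69.
Equality holds with 3 values of 11 and 3 values of 12.

11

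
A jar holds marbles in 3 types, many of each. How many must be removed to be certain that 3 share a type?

You could draw 2 of every type without reaching 3 of any — 6 in all.
One more forces 3 of some type, so 6 + 1 = 7.

7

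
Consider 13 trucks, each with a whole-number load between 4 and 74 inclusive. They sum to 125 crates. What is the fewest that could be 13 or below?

Let j be the number exceeding 13. Then the total is ≥ 14·j + 4·(13 − j) = 52 + 10j.
So 10j ≤ 73 and j ≤ 7; hence at least 13 − 7 = 6 are ≤ 13.
Exactly 6 works: 6 values at 4 and 7 at 14 total 122; raise one of the low values by 3 (still ≤ 13) to hit 125.

6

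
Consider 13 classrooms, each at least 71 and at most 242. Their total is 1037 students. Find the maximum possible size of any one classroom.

To make one classroom as large as possible, make the other 12 as small as possible.
The other 12 contribute at least 12 × 71 = 852, leaving at most 1037 − 852 = 185.
Since 185 ≤ 242, this is achievable: one at 185 and 12 at 71.

185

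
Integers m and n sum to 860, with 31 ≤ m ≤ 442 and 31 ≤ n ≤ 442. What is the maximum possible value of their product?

For a fixed sum, the product mn is largest when m and n are as close as possible.
Taking m = 430 and n = 430 (both in [31, 442]) gives mn = 184900.

184900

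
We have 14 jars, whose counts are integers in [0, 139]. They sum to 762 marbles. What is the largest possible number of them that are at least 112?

6

If k of the values are ≥ 112, the total is ≥ 112k + 0(14 − k).
Setting 112k + 0(14 − k) ≤ 762 gives 112k ≤ 762, so k ≤ 6.
k = 6 is achieved by 6 values at 112 and 8 at 0, total 672; add 90 to one value (staying below 112) to reach 762.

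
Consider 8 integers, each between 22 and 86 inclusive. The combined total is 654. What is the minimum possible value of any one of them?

52

To make one integer as small as possible, make the other 7 as large as possible.
The other 7 contribute at most 7 × 86 = 602, leaving at least 654 − 602 = 52.
Since 52 ≥ 22, this is achievable: one at 52 and 7 at 86.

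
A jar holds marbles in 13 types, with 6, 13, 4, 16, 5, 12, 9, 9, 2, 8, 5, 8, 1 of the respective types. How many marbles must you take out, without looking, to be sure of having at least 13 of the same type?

94

In the worst case you take as many as possible of each type without reaching 13: 6 + 12 + 4 + 12 + 5 + 12 + 9 + 9 + 2 + 8 + 5 + 8 + 1 = 93.
The next one must give 13 of some type, so 93 + 1 = 94.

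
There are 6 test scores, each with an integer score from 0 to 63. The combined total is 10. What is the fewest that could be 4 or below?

If only k of them are at most 4, the other 6 − k are at least 5, so the total is at least (6 − k)·5 + k·0.
This is ≤ 10, so (6 − k)·5 + 0k ≤ 10, which gives k ≥ 4.
Exactly 4 works: 4 values at 0 and 2 at 5 total 10.

4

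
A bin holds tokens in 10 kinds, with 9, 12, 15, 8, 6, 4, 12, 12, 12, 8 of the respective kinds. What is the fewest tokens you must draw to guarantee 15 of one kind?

In the worst case you take as many as possible of each kind without reaching 15: 9 + 12 + 14 + 8 + 6 + 4 + 12 + 12 + 12 + 8 = 97.
The next one must give 15 of some kind, so 97 + 1 = 98.

98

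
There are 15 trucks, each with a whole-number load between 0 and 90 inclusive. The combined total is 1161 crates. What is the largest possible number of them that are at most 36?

3

Each value at 36 or below falls at least 90 − 36 = 54 short of the ceiling 90.
The ceiling total is 15 × 90 = 1350, and we need 1161, so at most ⌊(1350 − 1161)/54⌋ = 3 can be that low.
k = 3 is achieved by 3 values at 36 and 12 at 90, total 1188; lower one of the 90's by 27 (still > 36) to reach 1161.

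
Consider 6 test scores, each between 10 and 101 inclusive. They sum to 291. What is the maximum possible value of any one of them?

To make one score as large as possible, make the other 5 as small as possible.
The other 5 contribute at least 5 × 10 = 50, leaving at most 291 − 50 = 241.
But each score is capped at 101, so the maximum is 101.
Achievable: one at 101 and the other 5 totalling 190, which fits since 5 × 10 ≤ 190 ≤ 5 × 101.

101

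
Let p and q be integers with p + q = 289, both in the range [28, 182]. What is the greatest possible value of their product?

pq = p(289 − p) is maximized when p is as near 289/2 as the bounds allow.
Taking p = 144 and q = 145 (both in [28, 182]) gives pq = 20880.

20880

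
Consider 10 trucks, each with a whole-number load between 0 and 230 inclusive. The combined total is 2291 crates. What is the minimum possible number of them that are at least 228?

7

If only k of them are at least 228, the other 10 − k are at most 227, so the total is at most k·230 + (10 − k)·227.
This must reach 2291, so k·230 + (10 − k)·227 ≥ 2291, giving k ≥ 7.
Exactly 7 works: 7 values at 230 and 3 at 227 total 2291.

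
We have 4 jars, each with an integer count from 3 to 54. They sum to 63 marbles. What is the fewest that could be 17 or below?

1

If only k of them are at most 17, the other 4 − k are at least 18, so the total is at least (4 − k)·18 + k·3.
This is ≤ 63, so (4 − k)·18 + 3k ≤ 63, which gives k ≥ 1.
Exactly 1 works: 1 value at 3 and 3 at 18 total 57; raise one of the low values by 6 (still ≤ 17) to hit 63.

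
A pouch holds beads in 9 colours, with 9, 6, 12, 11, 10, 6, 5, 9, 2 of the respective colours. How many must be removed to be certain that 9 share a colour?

In the worst case you take as many as possible of each colour without reaching 9: 8 + 6 + 8 + 8 + 8 + 6 + 5 + 8 + 2 = 59.
The next one must give 9 of some colour, so 59 + 1 = 60.

60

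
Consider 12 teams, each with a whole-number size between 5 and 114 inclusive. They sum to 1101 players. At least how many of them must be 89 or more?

Suppose at most 12 − j of them reach 89; then j values are ≤ 88 and the rest ≤ 114.
The total is then ≤ 88·j + 114·(12 − j) = 1368 − 26j. For this to be ≥ 1101 we need j ≤ 10, so at least 12 − 10 = 2 must reach 89.
Exactly 2 works: 2 values at 114 and 10 at 88 total 1108; lower one of the high values by 7 (still ≥ 89) to hit 1101.

2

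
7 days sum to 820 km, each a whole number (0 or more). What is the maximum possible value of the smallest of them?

117

If every one of the 7 were at least 118, the total would be at least 7 × 118 = 826 > 820.
Equality holds with 6 values of 117 and 1 value of 118.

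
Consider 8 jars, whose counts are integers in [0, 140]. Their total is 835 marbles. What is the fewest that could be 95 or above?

2

Each value short of 95 is at most 94, costing at least 140 − 94 = 46 against the maximum total of 1120.
We can afford to lose at most 1120 − 835 = 285, so at most ⌊285/46⌋ = 6 fall short, and at least 2 are ≥ 95.
Exactly 2 works: 2 values at 140 and 6 at 94 total 844; lower one of the high values by 9 (still ≥ 95) to hit 835.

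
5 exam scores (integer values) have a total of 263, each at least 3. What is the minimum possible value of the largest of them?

53

The 5 values sum to 263, so their maximum is at least ⌈263/5⌉ = 53.
Achievable: 3 of them at 53 and 2 at 52 total 263.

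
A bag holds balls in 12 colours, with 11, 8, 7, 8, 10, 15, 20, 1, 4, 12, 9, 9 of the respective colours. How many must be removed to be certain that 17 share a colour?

111

In the worst case you take as many as possible of each colour without reaching 17: 11 + 8 + 7 + 8 + 10 + 15 + 16 + 1 + 4 + 12 + 9 + 9 = 110.
The next one must give 17 of some colour, so 110 + 1 = 111.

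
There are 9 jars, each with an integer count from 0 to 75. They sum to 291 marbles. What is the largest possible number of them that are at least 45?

6

Suppose k of them are at least 45. Those contribute at least 45 each and the other 9 − k at least 0 each.
So the total is at least 45k + 0(9 − k) = 0 + 45k. This must be ≤ 291, giving k ≤ 6.
k = 6 is achieved by 6 values at 45 and 3 at 0, total 270; add 21 to one value (staying below 45) to reach 291.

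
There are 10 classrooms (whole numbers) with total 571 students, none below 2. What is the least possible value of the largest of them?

The average is 571/10 > 57, so not all 10 can be 57 or less; the largest is ≥ 58.
Achievable: 1 of them at 58 and 9 at 57 total 571.

58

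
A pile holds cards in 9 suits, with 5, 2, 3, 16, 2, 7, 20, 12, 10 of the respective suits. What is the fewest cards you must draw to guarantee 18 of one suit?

75

In the worst case you take as many as possible of each suit without reaching 18: 5 + 2 + 3 + 16 + 2 + 7 + 17 + 12 + 10 = 74.
The next one must give 18 of some suit, so 74 + 1 = 75.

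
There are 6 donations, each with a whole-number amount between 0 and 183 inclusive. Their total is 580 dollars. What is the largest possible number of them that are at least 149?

With k values at 149 or above and the rest at least 0, the sum is at least 0 + 149k.
Since the sum is 580, we need 149k ≤ 580, i.e. k ≤ 3.
k = 3 is achieved by 3 values at 149 and 3 at 0, total 447; add 133 to one value (staying below 149) to reach 580.

3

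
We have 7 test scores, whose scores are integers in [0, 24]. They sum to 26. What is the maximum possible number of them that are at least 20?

1

Suppose k of them are at least 20. Those contribute at least 20 each and the other 7 − k at least 0 each.
So the total is at least 20k + 0(7 − k) = 0 + 20k. This must be ≤ 26, giving k ≤ 1.
k = 1 is achieved by 1 value at 20 and 6 at 0, total 20; add 6 to one value (staying below 20) to reach 26.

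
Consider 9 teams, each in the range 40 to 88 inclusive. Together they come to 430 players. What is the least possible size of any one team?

To make one team as small as possible, make the other 8 as large as possible.
The other 8 can take up 8 × 88 = 704 ≥ 430 − 40, so one team can sit at its floor of 40.
Achievable: one at 40 and the other 8 totalling 390, which fits since 8 × 40 ≤ 390 ≤ 8 × 88.

40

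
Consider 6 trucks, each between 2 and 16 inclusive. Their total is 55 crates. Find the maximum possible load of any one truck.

Maximizing one value means minimizing the remaining 5.
The other 5 contribute at least 5 × 2 = 10, leaving at most 55 − 10 = 45.
But each truck is capped at 16, so the maximum is 16.
Achievable: one at 16 and the other 5 totalling 39, which fits since 5 × 2 ≤ 39 ≤ 5 × 16.

16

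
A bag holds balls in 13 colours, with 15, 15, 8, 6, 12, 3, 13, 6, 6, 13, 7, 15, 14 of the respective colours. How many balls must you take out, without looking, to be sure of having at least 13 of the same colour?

121

In the worst case you take as many as possible of each colour without reaching 13: 12 + 12 + 8 + 6 + 12 + 3 + 12 + 6 + 6 + 12 + 7 + 12 + 12 = 120.
The next one must give 13 of some colour, so 120 + 1 = 121.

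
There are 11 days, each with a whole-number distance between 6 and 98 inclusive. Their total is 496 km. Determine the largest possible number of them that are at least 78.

With k values at 78 or above and the rest at least 6, the sum is at least 66 + 72k.
Since the sum is 496, we need 72k ≤ 430, i.e. k ≤ 5.
k = 5 is achieved by 5 values at 78 and 6 at 6, total 426; add 70 to one value (staying below 78) to reach 496.

5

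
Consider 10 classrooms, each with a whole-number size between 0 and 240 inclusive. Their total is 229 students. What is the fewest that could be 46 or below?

Let j be the number exceeding 46. Then the total is ≥ 47·j + 0·(10 − j) = 0 + 47j.
So 47j ≤ 229 and j ≤ 4; hence at least 10 − 4 = 6 are ≤ 46.
Exactly 6 works: 6 values at 0 and 4 at 47 total 188; raise one of the low values by 41 (still ≤ 46) to hit 229.

6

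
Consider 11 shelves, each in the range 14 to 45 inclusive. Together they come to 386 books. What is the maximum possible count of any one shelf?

To make one shelf as large as possible, make the other 10 as small as possible.
The other 10 contribute at least 10 × 14 = 140, leaving at most 386 − 140 = 246.
But each shelf is capped at 45, so the maximum is 45.
Achievable: one at 45 and the other 10 totalling 341, which fits since 10 × 14 ≤ 341 ≤ 10 × 45.

45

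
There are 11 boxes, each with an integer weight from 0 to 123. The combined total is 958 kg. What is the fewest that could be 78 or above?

Suppose at most 11 − j of them reach 78; then j values are ≤ 77 and the rest ≤ 123.
The total is then ≤ 77·j + 123·(11 − j) = 1353 − 46j. For this to be ≥ 958 we need j ≤ 8, so at least 11 − 8 = 3 must reach 78.
Exactly 3 works: 3 values at 123 and 8 at 77 total 985; lower one of the high values by 27 (still ≥ 78) to hit 958.

3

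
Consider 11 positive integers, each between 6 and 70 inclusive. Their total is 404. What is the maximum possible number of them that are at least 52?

If k of the values are ≥ 52, the total is ≥ 52k + 6(11 − k).
Setting 52k + 6(11 − k) ≤ 404 gives 46k ≤ 338, so k ≤ 7.
k = 7 is achieved by 7 values at 52 and 4 at 6, total 388; add 16 to one value (staying below 52) to reach 404.

7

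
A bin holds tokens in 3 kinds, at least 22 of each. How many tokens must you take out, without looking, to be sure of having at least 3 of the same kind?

7

In the worst case you draw 2 of each of the 3 kinds: 3 × 2 = 6.
One more forces 3 of some kind, so 6 + 1 = 7.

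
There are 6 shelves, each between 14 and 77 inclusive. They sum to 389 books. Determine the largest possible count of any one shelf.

To make one shelf as large as possible, make the other 5 as small as possible.
The other 5 contribute at least 5 × 14 = 70, leaving at most 389 − 70 = 319.
But each shelf is capped at 77, so the maximum is 77.
Achievable: one at 77 and the other 5 totalling 312, which fits since 5 × 14 ≤ 312 ≤ 5 × 77.

77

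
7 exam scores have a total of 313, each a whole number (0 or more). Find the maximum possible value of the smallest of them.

The average is 313/7 < 45, so some value is ≤ 44.
Achievable: 2 of them at 44 and 5 at 45 total 313.

44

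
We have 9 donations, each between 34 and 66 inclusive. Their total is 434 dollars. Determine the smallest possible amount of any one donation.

34

To make one donation as small as possible, make the other 8 as large as possible.
The other 8 can take up 8 × 66 = 528 ≥ 434 − 34, so one donation can sit at its floor of 34.
Achievable: one at 34 and the other 8 totalling 400, which fits since 8 × 34 ≤ 400 ≤ 8 × 66.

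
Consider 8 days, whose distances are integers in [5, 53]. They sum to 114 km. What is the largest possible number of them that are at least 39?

2

If k of the values are ≥ 39, the total is ≥ 39k + 5(8 − k).
Setting 39k + 5(8 − k) ≤ 114 gives 34k ≤ 74, so k ≤ 2.
k = 2 is achieved by 2 values at 39 and 6 at 5, total 108; add 6 to one value (staying below 39) to reach 114.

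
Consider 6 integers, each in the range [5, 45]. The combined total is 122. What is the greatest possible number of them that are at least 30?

With k values at 30 or above and the rest at least 5, the sum is at least 30 + 25k.
Since the sum is 122, we need 25k ≤ 92, i.e. k ≤ 3.
k = 3 is achieved by 3 values at 30 and 3 at 5, total 105; add 17 to one value (staying below 30) to reach 122.

3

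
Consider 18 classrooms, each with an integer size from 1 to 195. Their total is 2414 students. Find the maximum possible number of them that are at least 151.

15

Suppose k of them are at least 151. Those contribute at least 151 each and the other 18 − k at least 1 each.
So the total is at least 151k + 1(18 − k) = 18 + 150k. This must be ≤ 2414, giving k ≤ 15.
k = 15 is achieved by 15 values at 151 and 3 at 1, total 2268; add 146 to one value (staying below 151) to reach 2414.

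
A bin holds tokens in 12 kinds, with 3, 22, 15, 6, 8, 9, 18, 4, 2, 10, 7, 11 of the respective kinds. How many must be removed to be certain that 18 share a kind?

In the worst case you take as many as possible of each kind without reaching 18: 3 + 17 + 15 + 6 + 8 + 9 + 17 + 4 + 2 + 10 + 7 + 11 = 109.
The next one must give 18 of some kind, so 109 + 1 = 110.

110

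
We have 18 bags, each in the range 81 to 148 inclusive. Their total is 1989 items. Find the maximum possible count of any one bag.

148

To make one bag as large as possible, make the other 17 as small as possible.
The other 17 contribute at least 17 × 81 = 1377, leaving at most 1989 − 1377 = 612.
But each bag is capped at 148, so the maximum is 148.
Achievable: one at 148 and the other 17 totalling 1841, which fits since 17 × 81 ≤ 1841 ≤ 17 × 148.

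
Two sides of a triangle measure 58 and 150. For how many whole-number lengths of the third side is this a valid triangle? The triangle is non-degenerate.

115

The triangle inequality gives |58 − 150| < c < 58 + 150, i.e. 92 < c < 208.
So c can be any integer from 93 to 207: 115 values.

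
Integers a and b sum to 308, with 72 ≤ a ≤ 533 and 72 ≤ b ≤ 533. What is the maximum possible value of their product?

ab = a(308 − a) is maximized when a is as near 308/2 as the bounds allow.
Taking a = 154 and b = 154 (both in [72, 533]) gives ab = 23716.

23716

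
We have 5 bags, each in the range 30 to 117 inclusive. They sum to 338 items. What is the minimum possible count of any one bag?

30

To make one bag as small as possible, make the other 4 as large as possible.
The other 4 can take up 4 × 117 = 468 ≥ 338 − 30, so one bag can sit at its floor of 30.
Achievable: one at 30 and the other 4 totalling 308, which fits since 4 × 30 ≤ 308 ≤ 4 × 117.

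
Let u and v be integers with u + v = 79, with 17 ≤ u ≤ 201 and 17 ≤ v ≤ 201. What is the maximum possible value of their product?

For a fixed sum, the product uv is largest when u and v are as close as possible.
Taking u = 39 and v = 40 (both in [17, 201]) gives uv = 1560.

1560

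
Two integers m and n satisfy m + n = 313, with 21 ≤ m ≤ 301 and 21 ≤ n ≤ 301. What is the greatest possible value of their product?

24492

With m + n fixed, mn peaks when the two are closest together.
Taking m = 156 and n = 157 (both in [21, 301]) gives mn = 24492.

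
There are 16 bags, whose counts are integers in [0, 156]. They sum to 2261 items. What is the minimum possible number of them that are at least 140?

Each value short of 140 is at most 139, costing at least 156 − 139 = 17 against the maximum total of 2496.
We can afford to lose at most 2496 − 2261 = 235, so at most ⌊235/17⌋ = 13 fall short, and at least 3 are ≥ 140.
Exactly 3 works: 3 values at 156 and 13 at 139 total 2275; lower one of the high values by 14 (still ≥ 140) to hit 2261.

3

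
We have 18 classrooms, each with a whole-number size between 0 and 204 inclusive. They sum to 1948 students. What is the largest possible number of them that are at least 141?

Suppose k of them are at least 141. Those contribute at least 141 each and the other 18 − k at least 0 each.
So the total is at least 141k + 0(18 − k) = 0 + 141k. This must be ≤ 1948, giving k ≤ 13.
k = 13 is achieved by 13 values at 141 and 5 at 0, total 1833; add 115 to one value (staying below 141) to reach 1948.

13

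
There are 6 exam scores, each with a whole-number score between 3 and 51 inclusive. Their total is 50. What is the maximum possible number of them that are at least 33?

Suppose k of them are at least 33. Those contribute at least 33 each and the other 6 − k at least 3 each.
So the total is at least 33k + 3(6 − k) = 18 + 30k. This must be ≤ 50, giving k ≤ 1.
k = 1 is achieved by 1 value at 33 and 5 at 3, total 48; add 2 to one value (staying below 33) to reach 50.

1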